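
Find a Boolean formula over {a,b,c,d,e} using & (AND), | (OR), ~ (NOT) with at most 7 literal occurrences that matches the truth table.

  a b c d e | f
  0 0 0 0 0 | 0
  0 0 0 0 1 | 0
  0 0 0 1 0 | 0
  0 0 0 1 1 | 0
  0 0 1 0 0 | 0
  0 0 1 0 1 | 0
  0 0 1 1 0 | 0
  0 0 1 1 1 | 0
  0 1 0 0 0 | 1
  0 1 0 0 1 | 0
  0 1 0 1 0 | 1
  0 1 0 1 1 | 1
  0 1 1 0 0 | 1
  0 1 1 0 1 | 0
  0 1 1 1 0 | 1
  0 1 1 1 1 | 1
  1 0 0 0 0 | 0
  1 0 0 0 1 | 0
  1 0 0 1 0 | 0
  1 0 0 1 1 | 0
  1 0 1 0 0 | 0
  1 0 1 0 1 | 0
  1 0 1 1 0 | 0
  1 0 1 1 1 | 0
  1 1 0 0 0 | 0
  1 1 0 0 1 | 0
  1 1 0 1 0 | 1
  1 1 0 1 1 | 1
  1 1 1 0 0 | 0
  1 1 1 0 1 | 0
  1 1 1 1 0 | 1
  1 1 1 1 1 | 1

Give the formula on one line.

(((~a & ~e) & ((e | b) & ~e)) | (b & d))

  ~a = 11111111111111110000000000000000
  ~e = 10101010101010101010101010101010
  (~a & ~e) = 10101010101010100000000000000000
  (e | b) = 01010101111111110101010111111111
  ((e | b) & ~e) = 00000000101010100000000010101010
  ((~a & ~e) & ((e | b) & ~e)) = 00000000101010100000000000000000
  (b & d) = 00000000001100110000000000110011
  (((~a & ~e) & ((e | b) & ~e)) | (b & d)) = 00000000101110110000000000110011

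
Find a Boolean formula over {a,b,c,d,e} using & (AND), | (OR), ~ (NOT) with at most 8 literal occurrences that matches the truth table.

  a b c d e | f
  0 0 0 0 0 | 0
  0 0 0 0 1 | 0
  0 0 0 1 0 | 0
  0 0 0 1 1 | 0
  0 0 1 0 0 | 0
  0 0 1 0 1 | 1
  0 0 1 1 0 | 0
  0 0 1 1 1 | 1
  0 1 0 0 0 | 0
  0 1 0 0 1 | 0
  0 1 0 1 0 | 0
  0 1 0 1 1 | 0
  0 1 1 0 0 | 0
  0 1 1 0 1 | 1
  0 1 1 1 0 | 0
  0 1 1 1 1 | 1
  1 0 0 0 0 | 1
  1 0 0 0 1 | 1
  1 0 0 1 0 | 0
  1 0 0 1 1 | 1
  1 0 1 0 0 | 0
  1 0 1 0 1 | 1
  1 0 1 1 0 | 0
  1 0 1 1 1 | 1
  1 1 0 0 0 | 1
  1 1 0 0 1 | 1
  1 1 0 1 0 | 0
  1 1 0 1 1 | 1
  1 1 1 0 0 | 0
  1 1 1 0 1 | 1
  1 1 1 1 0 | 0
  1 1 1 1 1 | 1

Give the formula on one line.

((~c & (a & ~d)) | ((a & e) | (e & c)))

  ~c = 11110000111100001111000011110000
  ~d = 11001100110011001100110011001100
  (a & ~d) = 00000000000000001100110011001100
  (~c & (a & ~d)) = 00000000000000001100000011000000
  (a & e) = 00000000000000000101010101010101
  (e & c) = 00000101000001010000010100000101
  ((a & e) | (e & c)) = 00000101000001010101010101010101
  ((~c & (a & ~d)) | ((a & e) | (e & c))) = 00000101000001011101010111010101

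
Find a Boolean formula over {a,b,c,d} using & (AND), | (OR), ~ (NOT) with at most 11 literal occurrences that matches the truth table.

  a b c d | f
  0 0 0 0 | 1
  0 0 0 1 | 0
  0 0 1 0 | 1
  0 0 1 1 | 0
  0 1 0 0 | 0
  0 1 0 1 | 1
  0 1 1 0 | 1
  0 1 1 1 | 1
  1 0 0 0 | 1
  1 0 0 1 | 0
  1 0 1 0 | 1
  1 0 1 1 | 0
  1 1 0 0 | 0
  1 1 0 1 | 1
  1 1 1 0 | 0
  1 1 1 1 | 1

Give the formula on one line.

((b | (~b & ~d)) & ((~b | d) | ((~a | d) & (c | a))))

  ~b = 1111000011110000
  ~d = 1010101010101010
  (~b & ~d) = 1010000010100000
  (b | (~b & ~d)) = 1010111110101111
  (~b | d) = 1111010111110101
  ~a = 1111111100000000
  (~a | d) = 1111111101010101
  (c | a) = 0011001111111111
  ((~a | d) & (c | a)) = 0011001101010101
  ((~b | d) | ((~a | d) & (c | a))) = 1111011111110101
  ((b | (~b & ~d)) & ((~b | d) | ((~a | d) & (c | a)))) = 1010011110100101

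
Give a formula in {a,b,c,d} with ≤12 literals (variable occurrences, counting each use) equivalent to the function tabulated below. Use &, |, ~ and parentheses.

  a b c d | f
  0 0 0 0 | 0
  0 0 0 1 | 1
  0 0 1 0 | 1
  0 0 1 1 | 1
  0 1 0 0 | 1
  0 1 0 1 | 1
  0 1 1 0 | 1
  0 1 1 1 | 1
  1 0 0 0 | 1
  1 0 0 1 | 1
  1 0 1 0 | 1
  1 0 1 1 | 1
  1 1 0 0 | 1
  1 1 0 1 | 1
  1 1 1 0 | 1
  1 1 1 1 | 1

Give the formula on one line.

((a | ((c & ((a | ~b) & ~d)) | d)) | (c | (b | d)))

  ~b = 1111000011110000
  (a | ~b) = 1111000011111111
  ~d = 1010101010101010
  ((a | ~b) & ~d) = 1010000010101010
  (c & ((a | ~b) & ~d)) = 0010000000100010
  ((c & ((a | ~b) & ~d)) | d) = 0111010101110111
  (a | ((c & ((a | ~b) & ~d)) | d)) = 0111010111111111
  (b | d) = 0101111101011111
  (c | (b | d)) = 0111111101111111
  ((a | ((c & ((a | ~b) & ~d)) | d)) | (c | (b | d))) = 0111111111111111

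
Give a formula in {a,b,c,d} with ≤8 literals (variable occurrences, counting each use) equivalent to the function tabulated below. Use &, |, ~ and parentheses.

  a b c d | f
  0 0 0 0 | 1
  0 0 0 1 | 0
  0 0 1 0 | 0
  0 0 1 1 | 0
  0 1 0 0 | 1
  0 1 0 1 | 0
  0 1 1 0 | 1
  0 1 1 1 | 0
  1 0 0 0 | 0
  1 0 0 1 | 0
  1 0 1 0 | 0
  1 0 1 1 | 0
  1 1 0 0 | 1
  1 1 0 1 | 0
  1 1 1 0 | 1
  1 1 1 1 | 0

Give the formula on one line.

  ~a = 1111111100000000
  ~c = 1100110011001100
  (~c | b) = 1100111111001111
  (~a & (~c | b)) = 1100111100000000
  ((~a & (~c | b)) | b) = 1100111100001111
  ~d = 1010101010101010
  (((~a & (~c | b)) | b) & ~d) = 1000101000001010

(((~a & (~c | b)) | b) & ~d)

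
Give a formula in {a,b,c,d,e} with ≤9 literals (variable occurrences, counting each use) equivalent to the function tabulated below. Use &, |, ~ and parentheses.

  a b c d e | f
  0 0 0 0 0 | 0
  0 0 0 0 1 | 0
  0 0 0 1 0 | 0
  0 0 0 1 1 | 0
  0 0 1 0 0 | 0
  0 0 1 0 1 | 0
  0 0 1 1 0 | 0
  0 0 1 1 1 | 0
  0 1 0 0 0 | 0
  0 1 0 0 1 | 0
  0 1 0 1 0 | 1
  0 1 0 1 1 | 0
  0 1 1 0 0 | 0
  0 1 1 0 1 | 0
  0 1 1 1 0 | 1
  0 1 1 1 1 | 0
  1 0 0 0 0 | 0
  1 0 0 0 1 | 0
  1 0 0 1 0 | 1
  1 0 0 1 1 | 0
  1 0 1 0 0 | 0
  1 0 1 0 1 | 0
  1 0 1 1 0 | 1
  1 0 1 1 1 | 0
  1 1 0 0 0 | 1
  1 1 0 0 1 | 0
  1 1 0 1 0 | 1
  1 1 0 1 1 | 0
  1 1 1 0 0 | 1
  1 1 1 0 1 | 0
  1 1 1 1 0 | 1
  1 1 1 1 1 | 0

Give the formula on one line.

  (b & d) = 00000000001100110000000000110011
  ~a = 11111111111111110000000000000000
  ~e = 10101010101010101010101010101010
  (~a | ~e) = 11111111111111111010101010101010
  ((b & d) & (~a | ~e)) = 00000000001100110000000000100010
  (a | ((b & d) & (~a | ~e))) = 00000000001100111111111111111111
  ((a | ((b & d) & (~a | ~e))) & ~e) = 00000000001000101010101010101010
  (d | b) = 00110011111111110011001111111111
  (((a | ((b & d) & (~a | ~e))) & ~e) & (d | b)) = 00000000001000100010001010101010

(((a | ((b & d) & (~a | ~e))) & ~e) & (d | b))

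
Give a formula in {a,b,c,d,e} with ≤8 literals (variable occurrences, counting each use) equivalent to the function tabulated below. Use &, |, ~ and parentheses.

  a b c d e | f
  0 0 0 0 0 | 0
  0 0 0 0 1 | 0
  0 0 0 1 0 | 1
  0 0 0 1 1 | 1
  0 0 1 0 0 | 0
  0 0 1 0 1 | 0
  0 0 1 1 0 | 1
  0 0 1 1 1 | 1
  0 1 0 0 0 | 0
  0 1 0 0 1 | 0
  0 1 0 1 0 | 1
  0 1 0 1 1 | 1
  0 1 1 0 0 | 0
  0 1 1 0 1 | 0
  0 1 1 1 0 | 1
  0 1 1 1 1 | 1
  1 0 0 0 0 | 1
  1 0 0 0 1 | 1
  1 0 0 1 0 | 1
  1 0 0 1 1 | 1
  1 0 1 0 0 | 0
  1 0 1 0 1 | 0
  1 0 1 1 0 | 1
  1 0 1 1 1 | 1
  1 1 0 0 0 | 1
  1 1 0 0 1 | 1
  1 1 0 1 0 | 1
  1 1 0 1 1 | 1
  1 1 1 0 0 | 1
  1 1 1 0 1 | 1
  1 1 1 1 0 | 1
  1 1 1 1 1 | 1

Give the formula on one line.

  ~a = 11111111111111110000000000000000
  (b | ~a) = 11111111111111110000000011111111
  ~c = 11110000111100001111000011110000
  ~b = 11111111000000001111111100000000
  (~c & ~b) = 11110000000000001111000000000000
  ((b | ~a) | (~c & ~b)) = 11111111111111111111000011111111
  (((b | ~a) | (~c & ~b)) & a) = 00000000000000001111000011111111
  ((((b | ~a) | (~c & ~b)) & a) | d) = 00110011001100111111001111111111

((((b | ~a) | (~c & ~b)) & a) | d)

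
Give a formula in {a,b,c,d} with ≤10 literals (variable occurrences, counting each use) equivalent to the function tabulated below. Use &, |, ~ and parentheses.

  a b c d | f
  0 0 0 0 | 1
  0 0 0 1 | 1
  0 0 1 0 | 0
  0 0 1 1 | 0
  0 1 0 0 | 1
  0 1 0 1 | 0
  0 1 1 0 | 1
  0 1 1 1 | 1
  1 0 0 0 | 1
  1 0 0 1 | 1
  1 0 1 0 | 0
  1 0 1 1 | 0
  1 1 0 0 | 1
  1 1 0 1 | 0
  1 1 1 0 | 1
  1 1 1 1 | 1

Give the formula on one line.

  ~b = 1111000011110000
  (~b | c) = 1111001111110011
  ~d = 1010101010101010
  (~d & b) = 0000101000001010
  ((~b | c) | (~d & b)) = 1111101111111011
  (c & b) = 0000001100000011
  ~c = 1100110011001100
  ((c & b) | ~c) = 1100111111001111
  (((~b | c) | (~d & b)) & ((c & b) | ~c)) = 1100101111001011

(((~b | c) | (~d & b)) & ((c & b) | ~c))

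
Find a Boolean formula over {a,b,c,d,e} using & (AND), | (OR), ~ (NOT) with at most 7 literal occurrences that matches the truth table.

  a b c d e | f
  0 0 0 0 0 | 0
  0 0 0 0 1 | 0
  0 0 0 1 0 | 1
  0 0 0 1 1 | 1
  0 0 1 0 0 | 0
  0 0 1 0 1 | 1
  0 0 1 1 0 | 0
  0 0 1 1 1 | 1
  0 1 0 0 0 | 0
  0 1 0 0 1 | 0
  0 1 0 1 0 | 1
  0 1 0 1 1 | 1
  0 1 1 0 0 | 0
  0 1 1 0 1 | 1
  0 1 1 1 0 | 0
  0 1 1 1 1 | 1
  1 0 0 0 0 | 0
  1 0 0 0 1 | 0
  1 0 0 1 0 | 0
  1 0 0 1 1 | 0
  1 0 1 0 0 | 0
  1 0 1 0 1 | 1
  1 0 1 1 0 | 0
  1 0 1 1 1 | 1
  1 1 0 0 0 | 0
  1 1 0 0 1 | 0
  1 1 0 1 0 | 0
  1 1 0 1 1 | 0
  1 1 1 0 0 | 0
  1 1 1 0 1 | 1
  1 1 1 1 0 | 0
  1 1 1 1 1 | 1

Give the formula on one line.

  ~a = 11111111111111110000000000000000
  (~a & d) = 00110011001100110000000000000000
  ~c = 11110000111100001111000011110000
  ((~a & d) & ~c) = 00110000001100000000000000000000
  (((~a & d) & ~c) | c) = 00111111001111110000111100001111
  (e | ~c) = 11110101111101011111010111110101
  ((((~a & d) & ~c) | c) & (e | ~c)) = 00110101001101010000010100000101

((((~a & d) & ~c) | c) & (e | ~c))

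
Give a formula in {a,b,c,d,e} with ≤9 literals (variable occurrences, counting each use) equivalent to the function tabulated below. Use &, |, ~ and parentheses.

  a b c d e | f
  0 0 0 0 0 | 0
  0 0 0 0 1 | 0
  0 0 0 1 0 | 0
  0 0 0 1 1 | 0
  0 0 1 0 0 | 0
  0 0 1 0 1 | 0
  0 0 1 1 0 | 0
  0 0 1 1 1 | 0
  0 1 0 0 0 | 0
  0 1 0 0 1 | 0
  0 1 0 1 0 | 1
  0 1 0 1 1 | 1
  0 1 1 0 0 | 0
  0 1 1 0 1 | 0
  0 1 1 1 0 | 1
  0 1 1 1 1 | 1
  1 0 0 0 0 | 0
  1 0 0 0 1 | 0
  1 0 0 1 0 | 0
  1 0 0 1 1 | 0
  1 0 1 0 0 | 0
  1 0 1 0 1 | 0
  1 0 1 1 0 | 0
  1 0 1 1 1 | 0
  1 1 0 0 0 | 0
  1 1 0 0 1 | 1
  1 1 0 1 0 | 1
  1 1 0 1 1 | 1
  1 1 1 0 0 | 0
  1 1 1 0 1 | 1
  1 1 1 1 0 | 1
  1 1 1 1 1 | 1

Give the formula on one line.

  ~c = 11110000111100001111000011110000
  ~b = 11111111000000001111111100000000
  (~c & ~b) = 11110000000000001111000000000000
  ((~c & ~b) | d) = 11110011001100111111001100110011
  (b & a) = 00000000000000000000000011111111
  (((~c & ~b) | d) | (b & a)) = 11110011001100111111001111111111
  (b & d) = 00000000001100110000000000110011
  (e & b) = 00000000010101010000000001010101
  ((b & d) | (e & b)) = 00000000011101110000000001110111
  ((((~c & ~b) | d) | (b & a)) & ((b & d) | (e & b))) = 00000000001100110000000001110111

((((~c & ~b) | d) | (b & a)) & ((b & d) | (e & b)))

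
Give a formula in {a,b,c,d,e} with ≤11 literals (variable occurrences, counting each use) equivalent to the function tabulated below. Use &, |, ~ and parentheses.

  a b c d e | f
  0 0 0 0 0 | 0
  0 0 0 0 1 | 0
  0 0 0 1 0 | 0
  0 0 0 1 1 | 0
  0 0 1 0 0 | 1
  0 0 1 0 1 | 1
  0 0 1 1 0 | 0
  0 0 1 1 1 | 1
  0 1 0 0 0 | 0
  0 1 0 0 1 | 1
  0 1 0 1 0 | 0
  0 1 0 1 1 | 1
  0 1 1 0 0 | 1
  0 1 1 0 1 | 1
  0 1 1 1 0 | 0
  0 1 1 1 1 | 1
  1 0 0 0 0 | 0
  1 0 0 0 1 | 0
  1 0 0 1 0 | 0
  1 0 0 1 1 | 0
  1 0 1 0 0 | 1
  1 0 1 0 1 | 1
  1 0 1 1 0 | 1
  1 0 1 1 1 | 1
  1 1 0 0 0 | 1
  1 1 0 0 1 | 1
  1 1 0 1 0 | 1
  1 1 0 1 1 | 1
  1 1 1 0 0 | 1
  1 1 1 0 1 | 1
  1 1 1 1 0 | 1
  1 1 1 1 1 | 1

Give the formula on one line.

(((e | a) & (b | c)) | (c & (~d | (a & ~b))))

  (e | a) = 01010101010101011111111111111111
  (b | c) = 00001111111111110000111111111111
  ((e | a) & (b | c)) = 00000101010101010000111111111111
  ~d = 11001100110011001100110011001100
  ~b = 11111111000000001111111100000000
  (a & ~b) = 00000000000000001111111100000000
  (~d | (a & ~b)) = 11001100110011001111111111001100
  (c & (~d | (a & ~b))) = 00001100000011000000111100001100
  (((e | a) & (b | c)) | (c & (~d | (a & ~b)))) = 00001101010111010000111111111111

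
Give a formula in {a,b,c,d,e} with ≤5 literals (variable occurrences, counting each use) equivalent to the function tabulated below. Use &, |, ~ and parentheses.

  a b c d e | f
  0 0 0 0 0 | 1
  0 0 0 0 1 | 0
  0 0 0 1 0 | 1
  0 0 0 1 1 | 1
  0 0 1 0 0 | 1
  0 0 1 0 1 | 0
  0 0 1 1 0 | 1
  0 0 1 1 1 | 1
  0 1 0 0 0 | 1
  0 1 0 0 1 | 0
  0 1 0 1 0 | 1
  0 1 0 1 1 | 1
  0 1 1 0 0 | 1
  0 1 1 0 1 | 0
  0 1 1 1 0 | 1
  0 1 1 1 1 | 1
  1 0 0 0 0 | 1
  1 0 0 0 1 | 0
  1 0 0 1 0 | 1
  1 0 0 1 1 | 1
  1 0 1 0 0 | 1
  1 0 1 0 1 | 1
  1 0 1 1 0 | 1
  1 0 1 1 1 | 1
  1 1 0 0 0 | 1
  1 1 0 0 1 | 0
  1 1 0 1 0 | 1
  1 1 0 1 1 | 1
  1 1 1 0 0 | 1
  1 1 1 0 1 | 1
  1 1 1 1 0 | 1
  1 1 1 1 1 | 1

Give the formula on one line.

((c & a) | (d | ~e))

  (c & a) = 00000000000000000000111100001111
  ~e = 10101010101010101010101010101010
  (d | ~e) = 10111011101110111011101110111011
  ((c & a) | (d | ~e)) = 10111011101110111011111110111111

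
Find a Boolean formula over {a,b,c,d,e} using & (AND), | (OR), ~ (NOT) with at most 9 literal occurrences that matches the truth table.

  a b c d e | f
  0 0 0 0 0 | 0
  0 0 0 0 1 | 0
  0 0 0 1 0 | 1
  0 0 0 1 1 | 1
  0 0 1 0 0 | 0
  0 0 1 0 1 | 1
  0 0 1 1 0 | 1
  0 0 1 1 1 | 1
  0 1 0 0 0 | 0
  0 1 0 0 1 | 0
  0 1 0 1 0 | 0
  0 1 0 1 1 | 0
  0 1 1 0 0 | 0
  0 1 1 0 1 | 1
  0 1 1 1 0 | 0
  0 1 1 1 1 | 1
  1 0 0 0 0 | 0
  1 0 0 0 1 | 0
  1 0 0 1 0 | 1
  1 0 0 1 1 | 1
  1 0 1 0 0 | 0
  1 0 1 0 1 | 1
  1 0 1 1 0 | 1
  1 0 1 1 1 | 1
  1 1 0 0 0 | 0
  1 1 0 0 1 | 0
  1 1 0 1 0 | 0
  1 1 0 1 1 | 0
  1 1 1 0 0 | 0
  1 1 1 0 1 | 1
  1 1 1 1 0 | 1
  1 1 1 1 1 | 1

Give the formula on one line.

((e & c) | ((((~a | c) & a) | ~b) & d))

  (e & c) = 00000101000001010000010100000101
  ~a = 11111111111111110000000000000000
  (~a | c) = 11111111111111110000111100001111
  ((~a | c) & a) = 00000000000000000000111100001111
  ~b = 11111111000000001111111100000000
  (((~a | c) & a) | ~b) = 11111111000000001111111100001111
  ((((~a | c) & a) | ~b) & d) = 00110011000000000011001100000011
  ((e & c) | ((((~a | c) & a) | ~b) & d)) = 00110111000001010011011100000111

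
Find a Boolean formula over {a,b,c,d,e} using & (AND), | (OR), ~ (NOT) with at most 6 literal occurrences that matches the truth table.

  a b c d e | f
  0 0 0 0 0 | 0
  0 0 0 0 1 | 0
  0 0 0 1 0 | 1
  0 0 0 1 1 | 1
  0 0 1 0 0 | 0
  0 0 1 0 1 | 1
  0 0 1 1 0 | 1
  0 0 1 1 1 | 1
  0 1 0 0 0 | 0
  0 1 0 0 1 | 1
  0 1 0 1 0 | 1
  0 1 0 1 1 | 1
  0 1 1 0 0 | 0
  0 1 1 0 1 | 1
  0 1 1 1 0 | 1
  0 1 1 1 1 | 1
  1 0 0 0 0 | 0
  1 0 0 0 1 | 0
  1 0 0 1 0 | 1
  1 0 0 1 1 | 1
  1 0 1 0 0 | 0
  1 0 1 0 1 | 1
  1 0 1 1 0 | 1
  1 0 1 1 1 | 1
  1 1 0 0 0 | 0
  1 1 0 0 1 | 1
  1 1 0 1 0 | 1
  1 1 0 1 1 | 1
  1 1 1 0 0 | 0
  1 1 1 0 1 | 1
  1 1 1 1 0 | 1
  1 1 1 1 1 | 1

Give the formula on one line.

  (b & e) = 00000000010101010000000001010101
  ((b & e) | d) = 00110011011101110011001101110111
  (c & e) = 00000101000001010000010100000101
  (((b & e) | d) | (c & e)) = 00110111011101110011011101110111

(((b & e) | d) | (c & e))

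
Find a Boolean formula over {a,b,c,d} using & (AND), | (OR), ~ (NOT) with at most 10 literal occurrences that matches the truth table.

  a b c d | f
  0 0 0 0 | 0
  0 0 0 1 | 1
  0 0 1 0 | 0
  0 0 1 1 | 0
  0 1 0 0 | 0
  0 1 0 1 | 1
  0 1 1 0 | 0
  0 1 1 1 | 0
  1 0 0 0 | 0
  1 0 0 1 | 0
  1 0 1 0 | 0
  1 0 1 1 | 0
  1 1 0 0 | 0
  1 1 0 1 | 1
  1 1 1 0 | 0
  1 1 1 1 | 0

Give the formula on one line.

(((c | d) & ((b | c) | ~a)) & ((d | (~d & c)) & ~c))

  (c | d) = 0111011101110111
  (b | c) = 0011111100111111
  ~a = 1111111100000000
  ((b | c) | ~a) = 1111111100111111
  ((c | d) & ((b | c) | ~a)) = 0111011100110111
  ~d = 1010101010101010
  (~d & c) = 0010001000100010
  (d | (~d & c)) = 0111011101110111
  ~c = 1100110011001100
  ((d | (~d & c)) & ~c) = 0100010001000100
  (((c | d) & ((b | c) | ~a)) & ((d | (~d & c)) & ~c)) = 0100010000000100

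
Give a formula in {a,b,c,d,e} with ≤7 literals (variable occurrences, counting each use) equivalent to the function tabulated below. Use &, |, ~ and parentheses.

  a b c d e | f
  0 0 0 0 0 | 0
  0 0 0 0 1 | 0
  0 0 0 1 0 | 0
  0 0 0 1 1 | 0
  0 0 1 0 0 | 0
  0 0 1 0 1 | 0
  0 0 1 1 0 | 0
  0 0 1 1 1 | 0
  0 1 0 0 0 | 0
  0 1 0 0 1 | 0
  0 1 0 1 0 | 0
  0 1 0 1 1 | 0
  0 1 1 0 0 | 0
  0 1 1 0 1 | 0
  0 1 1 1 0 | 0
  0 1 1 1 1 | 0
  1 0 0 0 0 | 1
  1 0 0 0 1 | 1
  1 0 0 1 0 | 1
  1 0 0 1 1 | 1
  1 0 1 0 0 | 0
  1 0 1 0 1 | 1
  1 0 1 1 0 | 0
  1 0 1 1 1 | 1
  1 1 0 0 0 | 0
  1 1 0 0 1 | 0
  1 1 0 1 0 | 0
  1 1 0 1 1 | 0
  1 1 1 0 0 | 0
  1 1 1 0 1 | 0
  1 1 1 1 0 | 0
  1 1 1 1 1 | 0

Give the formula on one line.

((~c | e) & (~b & a))

  ~c = 11110000111100001111000011110000
  (~c | e) = 11110101111101011111010111110101
  ~b = 11111111000000001111111100000000
  (~b & a) = 00000000000000001111111100000000
  ((~c | e) & (~b & a)) = 00000000000000001111010100000000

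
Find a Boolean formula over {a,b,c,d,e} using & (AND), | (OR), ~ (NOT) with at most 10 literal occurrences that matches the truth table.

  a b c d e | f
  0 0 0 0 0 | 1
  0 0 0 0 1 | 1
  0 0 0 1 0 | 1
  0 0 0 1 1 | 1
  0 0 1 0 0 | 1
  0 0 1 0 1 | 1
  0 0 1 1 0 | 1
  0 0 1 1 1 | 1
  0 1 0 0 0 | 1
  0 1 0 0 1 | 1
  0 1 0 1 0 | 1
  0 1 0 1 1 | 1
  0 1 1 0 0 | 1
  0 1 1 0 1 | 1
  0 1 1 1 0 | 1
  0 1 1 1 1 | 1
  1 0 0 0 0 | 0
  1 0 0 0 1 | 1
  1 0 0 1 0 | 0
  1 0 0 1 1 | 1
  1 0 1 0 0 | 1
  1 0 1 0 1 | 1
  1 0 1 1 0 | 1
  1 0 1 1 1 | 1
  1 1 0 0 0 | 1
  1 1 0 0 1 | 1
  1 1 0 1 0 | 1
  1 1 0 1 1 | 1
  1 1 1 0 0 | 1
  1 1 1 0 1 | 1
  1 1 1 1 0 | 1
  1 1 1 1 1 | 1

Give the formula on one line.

(((a | ~b) & ~a) | ((b | (~c & e)) | c))

  ~b = 11111111000000001111111100000000
  (a | ~b) = 11111111000000001111111111111111
  ~a = 11111111111111110000000000000000
  ((a | ~b) & ~a) = 11111111000000000000000000000000
  ~c = 11110000111100001111000011110000
  (~c & e) = 01010000010100000101000001010000
  (b | (~c & e)) = 01010000111111110101000011111111
  ((b | (~c & e)) | c) = 01011111111111110101111111111111
  (((a | ~b) & ~a) | ((b | (~c & e)) | c)) = 11111111111111110101111111111111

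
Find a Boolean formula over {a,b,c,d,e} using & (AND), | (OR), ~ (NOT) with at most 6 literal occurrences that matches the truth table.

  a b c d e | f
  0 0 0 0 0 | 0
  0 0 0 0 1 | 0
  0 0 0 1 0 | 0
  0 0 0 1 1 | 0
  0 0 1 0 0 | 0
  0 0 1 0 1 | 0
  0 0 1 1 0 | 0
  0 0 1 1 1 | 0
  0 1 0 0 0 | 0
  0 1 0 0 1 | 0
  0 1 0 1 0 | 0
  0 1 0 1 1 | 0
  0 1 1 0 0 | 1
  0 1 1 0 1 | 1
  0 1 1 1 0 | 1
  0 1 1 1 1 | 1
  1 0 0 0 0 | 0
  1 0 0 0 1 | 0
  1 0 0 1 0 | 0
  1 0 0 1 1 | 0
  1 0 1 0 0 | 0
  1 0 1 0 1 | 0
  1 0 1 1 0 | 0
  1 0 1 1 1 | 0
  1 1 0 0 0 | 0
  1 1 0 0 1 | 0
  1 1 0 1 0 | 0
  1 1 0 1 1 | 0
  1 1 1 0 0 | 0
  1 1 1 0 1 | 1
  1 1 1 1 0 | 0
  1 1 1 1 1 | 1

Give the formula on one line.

  (c & b) = 00000000000011110000000000001111
  ~a = 11111111111111110000000000000000
  (a & e) = 00000000000000000101010101010101
  (~a | (a & e)) = 11111111111111110101010101010101
  ((c & b) & (~a | (a & e))) = 00000000000011110000000000000101

((c & b) & (~a | (a & e)))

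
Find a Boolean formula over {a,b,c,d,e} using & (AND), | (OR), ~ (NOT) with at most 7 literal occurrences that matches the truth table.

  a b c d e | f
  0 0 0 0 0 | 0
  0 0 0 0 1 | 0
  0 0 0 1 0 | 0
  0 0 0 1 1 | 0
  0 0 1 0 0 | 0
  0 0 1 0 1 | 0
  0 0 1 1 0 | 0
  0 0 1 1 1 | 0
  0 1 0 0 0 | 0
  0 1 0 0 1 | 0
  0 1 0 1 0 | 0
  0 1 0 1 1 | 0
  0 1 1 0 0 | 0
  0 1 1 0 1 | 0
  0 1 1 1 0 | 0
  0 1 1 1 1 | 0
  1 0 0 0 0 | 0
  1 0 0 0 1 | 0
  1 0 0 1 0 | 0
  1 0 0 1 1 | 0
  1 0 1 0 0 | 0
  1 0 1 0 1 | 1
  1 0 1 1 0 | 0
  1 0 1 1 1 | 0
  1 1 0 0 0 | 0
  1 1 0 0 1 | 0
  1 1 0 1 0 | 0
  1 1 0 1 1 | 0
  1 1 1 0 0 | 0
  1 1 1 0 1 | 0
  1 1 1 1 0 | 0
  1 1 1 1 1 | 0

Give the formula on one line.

  ~d = 11001100110011001100110011001100
  (~d & c) = 00001100000011000000110000001100
  (d | a) = 00110011001100111111111111111111
  ~b = 11111111000000001111111100000000
  (e & ~b) = 01010101000000000101010100000000
  ((d | a) & (e & ~b)) = 00010001000000000101010100000000
  ~c = 11110000111100001111000011110000
  (((d | a) & (e & ~b)) | ~c) = 11110001111100001111010111110000
  ((~d & c) & (((d | a) & (e & ~b)) | ~c)) = 00000000000000000000010000000000

((~d & c) & (((d | a) & (e & ~b)) | ~c))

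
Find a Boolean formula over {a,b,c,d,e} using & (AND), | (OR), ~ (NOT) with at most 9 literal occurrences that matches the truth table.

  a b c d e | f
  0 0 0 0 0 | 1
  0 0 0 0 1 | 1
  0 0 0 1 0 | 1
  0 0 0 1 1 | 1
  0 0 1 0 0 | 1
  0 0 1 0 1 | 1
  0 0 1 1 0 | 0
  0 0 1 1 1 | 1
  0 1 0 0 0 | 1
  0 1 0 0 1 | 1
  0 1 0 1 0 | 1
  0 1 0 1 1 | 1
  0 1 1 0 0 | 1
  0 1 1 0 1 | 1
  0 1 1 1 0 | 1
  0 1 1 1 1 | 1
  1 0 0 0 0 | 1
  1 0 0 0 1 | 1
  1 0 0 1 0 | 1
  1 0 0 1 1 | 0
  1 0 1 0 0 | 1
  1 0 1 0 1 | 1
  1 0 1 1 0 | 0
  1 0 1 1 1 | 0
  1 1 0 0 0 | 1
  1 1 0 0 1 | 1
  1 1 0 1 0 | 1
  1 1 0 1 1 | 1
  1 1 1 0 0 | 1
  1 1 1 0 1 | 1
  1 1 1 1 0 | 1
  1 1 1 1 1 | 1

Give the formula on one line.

  ~d = 11001100110011001100110011001100
  (~d | b) = 11001100111111111100110011111111
  ~e = 10101010101010101010101010101010
  ~a = 11111111111111110000000000000000
  (~e | ~a) = 11111111111111111010101010101010
  ~c = 11110000111100001111000011110000
  (~c | ~d) = 11111100111111001111110011111100
  (e | (~c | ~d)) = 11111101111111011111110111111101
  ((~e | ~a) & (e | (~c | ~d))) = 11111101111111011010100010101000
  ((~d | b) | ((~e | ~a) & (e | (~c | ~d)))) = 11111101111111111110110011111111

((~d | b) | ((~e | ~a) & (e | (~c | ~d))))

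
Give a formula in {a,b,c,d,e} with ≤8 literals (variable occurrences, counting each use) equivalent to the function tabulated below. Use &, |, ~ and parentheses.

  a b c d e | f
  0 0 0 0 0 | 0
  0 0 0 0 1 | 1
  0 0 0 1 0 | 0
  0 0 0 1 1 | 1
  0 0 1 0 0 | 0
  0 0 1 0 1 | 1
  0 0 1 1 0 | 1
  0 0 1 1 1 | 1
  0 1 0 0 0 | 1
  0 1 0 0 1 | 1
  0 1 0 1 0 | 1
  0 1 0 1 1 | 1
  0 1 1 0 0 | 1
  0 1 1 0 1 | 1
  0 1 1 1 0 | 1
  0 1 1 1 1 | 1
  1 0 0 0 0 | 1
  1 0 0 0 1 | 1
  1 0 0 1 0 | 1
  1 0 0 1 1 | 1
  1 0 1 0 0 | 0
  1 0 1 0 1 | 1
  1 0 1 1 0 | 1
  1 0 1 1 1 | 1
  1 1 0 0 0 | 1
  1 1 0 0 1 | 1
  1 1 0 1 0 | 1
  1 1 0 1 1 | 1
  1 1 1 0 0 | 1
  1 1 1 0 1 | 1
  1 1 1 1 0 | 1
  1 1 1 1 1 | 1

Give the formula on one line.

  (c | a) = 00001111000011111111111111111111
  ~c = 11110000111100001111000011110000
  ((c | a) & ~c) = 00000000000000001111000011110000
  (e | ((c | a) & ~c)) = 01010101010101011111010111110101
  ~b = 11111111000000001111111100000000
  (d & ~b) = 00110011000000000011001100000000
  ((d & ~b) & c) = 00000011000000000000001100000000
  ((e | ((c | a) & ~c)) | ((d & ~b) & c)) = 01010111010101011111011111110101
  (b | ((e | ((c | a) & ~c)) | ((d & ~b) & c))) = 01010111111111111111011111111111

(b | ((e | ((c | a) & ~c)) | ((d & ~b) & c)))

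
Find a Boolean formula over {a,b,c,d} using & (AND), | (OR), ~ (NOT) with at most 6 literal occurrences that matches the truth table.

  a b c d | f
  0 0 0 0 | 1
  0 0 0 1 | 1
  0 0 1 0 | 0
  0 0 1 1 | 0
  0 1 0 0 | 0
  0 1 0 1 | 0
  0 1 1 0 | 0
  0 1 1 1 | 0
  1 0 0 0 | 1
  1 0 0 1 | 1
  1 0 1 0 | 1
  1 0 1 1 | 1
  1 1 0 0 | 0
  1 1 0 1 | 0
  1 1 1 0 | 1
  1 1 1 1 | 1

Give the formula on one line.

((a & c) | (~b & ~c))

  (a & c) = 0000000000110011
  ~b = 1111000011110000
  ~c = 1100110011001100
  (~b & ~c) = 1100000011000000
  ((a & c) | (~b & ~c)) = 1100000011110011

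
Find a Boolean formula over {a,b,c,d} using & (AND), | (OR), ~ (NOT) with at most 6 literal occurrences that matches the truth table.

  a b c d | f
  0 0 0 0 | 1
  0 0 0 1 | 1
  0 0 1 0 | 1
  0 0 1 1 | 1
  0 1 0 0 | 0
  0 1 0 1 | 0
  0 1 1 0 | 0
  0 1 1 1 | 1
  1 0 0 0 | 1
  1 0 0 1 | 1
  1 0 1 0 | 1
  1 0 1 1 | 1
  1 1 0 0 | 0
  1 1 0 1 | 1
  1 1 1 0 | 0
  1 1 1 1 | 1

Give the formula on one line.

((d & ((c | a) | ~b)) | (~b & ~d))

  (c | a) = 0011001111111111
  ~b = 1111000011110000
  ((c | a) | ~b) = 1111001111111111
  (d & ((c | a) | ~b)) = 0101000101010101
  ~d = 1010101010101010
  (~b & ~d) = 1010000010100000
  ((d & ((c | a) | ~b)) | (~b & ~d)) = 1111000111110101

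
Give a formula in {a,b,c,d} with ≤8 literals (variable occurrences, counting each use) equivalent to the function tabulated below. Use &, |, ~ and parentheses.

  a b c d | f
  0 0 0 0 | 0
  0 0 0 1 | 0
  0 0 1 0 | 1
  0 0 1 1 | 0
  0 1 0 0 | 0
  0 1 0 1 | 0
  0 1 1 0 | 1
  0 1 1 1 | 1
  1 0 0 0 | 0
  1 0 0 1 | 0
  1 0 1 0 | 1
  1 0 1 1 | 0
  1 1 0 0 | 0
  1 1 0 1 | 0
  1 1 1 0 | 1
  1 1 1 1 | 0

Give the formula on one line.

(c & ((~d | ~a) & (b | ~d)))

  ~d = 1010101010101010
  ~a = 1111111100000000
  (~d | ~a) = 1111111110101010
  (b | ~d) = 1010111110101111
  ((~d | ~a) & (b | ~d)) = 1010111110101010
  (c & ((~d | ~a) & (b | ~d))) = 0010001100100010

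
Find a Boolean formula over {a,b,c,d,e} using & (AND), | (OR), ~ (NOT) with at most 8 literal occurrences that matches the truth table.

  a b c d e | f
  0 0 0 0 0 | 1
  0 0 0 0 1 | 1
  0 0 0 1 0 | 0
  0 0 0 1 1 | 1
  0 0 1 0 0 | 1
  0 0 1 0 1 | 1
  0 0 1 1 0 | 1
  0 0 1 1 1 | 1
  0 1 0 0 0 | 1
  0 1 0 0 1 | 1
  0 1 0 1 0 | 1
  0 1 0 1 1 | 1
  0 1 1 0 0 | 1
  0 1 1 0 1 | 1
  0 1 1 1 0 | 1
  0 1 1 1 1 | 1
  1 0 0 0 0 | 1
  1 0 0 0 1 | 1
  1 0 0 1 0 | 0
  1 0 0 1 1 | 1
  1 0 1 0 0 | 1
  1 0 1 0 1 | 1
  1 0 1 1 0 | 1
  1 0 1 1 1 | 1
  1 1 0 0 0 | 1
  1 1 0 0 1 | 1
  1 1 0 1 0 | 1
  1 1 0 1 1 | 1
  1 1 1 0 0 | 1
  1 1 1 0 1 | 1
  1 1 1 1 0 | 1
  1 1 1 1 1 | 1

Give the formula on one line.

((~d | e) | ((b | c) | (a & (~d | c))))

  ~d = 11001100110011001100110011001100
  (~d | e) = 11011101110111011101110111011101
  (b | c) = 00001111111111110000111111111111
  (~d | c) = 11001111110011111100111111001111
  (a & (~d | c)) = 00000000000000001100111111001111
  ((b | c) | (a & (~d | c))) = 00001111111111111100111111111111
  ((~d | e) | ((b | c) | (a & (~d | c)))) = 11011111111111111101111111111111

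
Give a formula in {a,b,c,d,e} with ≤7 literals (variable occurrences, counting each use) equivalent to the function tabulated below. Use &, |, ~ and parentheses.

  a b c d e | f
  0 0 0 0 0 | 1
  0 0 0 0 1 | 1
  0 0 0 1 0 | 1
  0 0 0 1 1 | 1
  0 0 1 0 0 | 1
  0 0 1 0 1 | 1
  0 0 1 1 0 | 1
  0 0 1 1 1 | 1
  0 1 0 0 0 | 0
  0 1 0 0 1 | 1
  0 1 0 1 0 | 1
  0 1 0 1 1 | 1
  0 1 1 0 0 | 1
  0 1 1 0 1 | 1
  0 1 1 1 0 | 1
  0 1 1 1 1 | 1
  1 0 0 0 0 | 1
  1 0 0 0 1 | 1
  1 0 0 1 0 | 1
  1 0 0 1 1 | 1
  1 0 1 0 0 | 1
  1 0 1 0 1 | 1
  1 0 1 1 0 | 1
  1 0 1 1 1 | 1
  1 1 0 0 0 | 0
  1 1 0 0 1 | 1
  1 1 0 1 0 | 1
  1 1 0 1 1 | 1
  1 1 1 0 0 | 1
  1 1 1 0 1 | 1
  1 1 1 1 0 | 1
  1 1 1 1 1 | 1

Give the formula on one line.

  ~c = 11110000111100001111000011110000
  (~c & d) = 00110000001100000011000000110000
  ((~c & d) | e) = 01110101011101010111010101110101
  ~b = 11111111000000001111111100000000
  (~b | c) = 11111111000011111111111100001111
  (((~c & d) | e) | (~b | c)) = 11111111011111111111111101111111

(((~c & d) | e) | (~b | c))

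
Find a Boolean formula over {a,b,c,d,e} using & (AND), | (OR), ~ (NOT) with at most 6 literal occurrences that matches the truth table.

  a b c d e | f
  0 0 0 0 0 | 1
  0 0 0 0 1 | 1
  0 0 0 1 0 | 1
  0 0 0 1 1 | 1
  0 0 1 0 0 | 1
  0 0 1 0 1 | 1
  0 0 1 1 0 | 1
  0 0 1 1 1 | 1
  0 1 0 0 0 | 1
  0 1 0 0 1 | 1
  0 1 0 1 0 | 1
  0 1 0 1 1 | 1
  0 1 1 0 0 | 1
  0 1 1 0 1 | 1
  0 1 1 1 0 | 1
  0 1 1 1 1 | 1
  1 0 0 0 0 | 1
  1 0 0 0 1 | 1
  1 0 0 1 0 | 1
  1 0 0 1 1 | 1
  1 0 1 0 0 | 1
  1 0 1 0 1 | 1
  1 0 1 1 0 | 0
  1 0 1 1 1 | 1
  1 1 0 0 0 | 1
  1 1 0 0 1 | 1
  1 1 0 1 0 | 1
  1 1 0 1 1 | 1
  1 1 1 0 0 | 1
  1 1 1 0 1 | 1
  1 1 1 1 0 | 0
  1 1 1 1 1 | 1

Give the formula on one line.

((e | (~c | ~d)) | ~a)

  ~c = 11110000111100001111000011110000
  ~d = 11001100110011001100110011001100
  (~c | ~d) = 11111100111111001111110011111100
  (e | (~c | ~d)) = 11111101111111011111110111111101
  ~a = 11111111111111110000000000000000
  ((e | (~c | ~d)) | ~a) = 11111111111111111111110111111101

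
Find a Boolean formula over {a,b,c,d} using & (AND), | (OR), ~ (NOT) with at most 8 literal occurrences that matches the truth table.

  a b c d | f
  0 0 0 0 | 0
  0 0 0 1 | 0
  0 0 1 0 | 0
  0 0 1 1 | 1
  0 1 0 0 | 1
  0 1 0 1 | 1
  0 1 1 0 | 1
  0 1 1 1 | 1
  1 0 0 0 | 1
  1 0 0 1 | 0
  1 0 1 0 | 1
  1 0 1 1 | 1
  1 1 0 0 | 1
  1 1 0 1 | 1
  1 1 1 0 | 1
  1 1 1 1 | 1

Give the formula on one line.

  ~d = 1010101010101010
  (c | ~d) = 1011101110111011
  (b | d) = 0101111101011111
  (a | (b | d)) = 0101111111111111
  ((c | ~d) & (a | (b | d))) = 0001101110111011
  (b | ((c | ~d) & (a | (b | d)))) = 0001111110111111

(b | ((c | ~d) & (a | (b | d))))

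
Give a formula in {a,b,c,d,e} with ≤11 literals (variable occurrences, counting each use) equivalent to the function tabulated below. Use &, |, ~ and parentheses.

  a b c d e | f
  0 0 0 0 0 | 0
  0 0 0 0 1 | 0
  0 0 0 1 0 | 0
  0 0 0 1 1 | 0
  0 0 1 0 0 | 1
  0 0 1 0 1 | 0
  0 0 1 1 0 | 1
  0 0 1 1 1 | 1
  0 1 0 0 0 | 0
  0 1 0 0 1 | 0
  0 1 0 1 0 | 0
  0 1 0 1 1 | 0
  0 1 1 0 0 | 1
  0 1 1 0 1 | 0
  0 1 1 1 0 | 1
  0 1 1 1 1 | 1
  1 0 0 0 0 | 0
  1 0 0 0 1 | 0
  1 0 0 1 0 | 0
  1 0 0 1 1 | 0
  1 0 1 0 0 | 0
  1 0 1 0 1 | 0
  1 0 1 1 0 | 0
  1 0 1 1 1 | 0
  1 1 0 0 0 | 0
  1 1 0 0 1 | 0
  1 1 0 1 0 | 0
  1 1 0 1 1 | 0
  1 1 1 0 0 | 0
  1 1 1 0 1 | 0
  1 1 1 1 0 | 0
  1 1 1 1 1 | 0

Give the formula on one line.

((((a | c) & ((c & b) | ~b)) & ~a) & (d | ~e))

  (a | c) = 00001111000011111111111111111111
  (c & b) = 00000000000011110000000000001111
  ~b = 11111111000000001111111100000000
  ((c & b) | ~b) = 11111111000011111111111100001111
  ((a | c) & ((c & b) | ~b)) = 00001111000011111111111100001111
  ~a = 11111111111111110000000000000000
  (((a | c) & ((c & b) | ~b)) & ~a) = 00001111000011110000000000000000
  ~e = 10101010101010101010101010101010
  (d | ~e) = 10111011101110111011101110111011
  ((((a | c) & ((c & b) | ~b)) & ~a) & (d | ~e)) = 00001011000010110000000000000000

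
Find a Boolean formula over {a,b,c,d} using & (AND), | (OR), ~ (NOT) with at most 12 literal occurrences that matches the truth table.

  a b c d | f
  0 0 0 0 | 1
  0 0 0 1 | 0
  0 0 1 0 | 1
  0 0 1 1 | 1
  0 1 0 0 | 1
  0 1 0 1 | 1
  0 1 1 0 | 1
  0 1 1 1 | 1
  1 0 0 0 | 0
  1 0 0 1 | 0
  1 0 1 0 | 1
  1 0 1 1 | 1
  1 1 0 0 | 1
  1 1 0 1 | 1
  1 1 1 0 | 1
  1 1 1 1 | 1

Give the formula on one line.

  ~d = 1010101010101010
  (c | ~d) = 1011101110111011
  ~c = 1100110011001100
  ~a = 1111111100000000
  (~c | ~a) = 1111111111001100
  ((c | ~d) & (~c | ~a)) = 1011101110001000
  (c & d) = 0001000100010001
  (~a | (c & d)) = 1111111100010001
  (((c | ~d) & (~c | ~a)) & (~a | (c & d))) = 1011101100000000
  (c | (((c | ~d) & (~c | ~a)) & (~a | (c & d)))) = 1011101100110011
  (b | (c | (((c | ~d) & (~c | ~a)) & (~a | (c & d))))) = 1011111100111111

(b | (c | (((c | ~d) & (~c | ~a)) & (~a | (c & d)))))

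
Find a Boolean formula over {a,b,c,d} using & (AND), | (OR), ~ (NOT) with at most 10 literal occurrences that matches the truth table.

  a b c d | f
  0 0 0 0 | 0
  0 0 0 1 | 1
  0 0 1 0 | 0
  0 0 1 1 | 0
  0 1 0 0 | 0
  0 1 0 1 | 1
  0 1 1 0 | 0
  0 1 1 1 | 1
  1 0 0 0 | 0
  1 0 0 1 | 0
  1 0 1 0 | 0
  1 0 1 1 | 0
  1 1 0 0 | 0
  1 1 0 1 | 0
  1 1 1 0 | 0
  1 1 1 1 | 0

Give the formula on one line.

(d & ((((~d & (a | c)) | (~b | d)) & (b | ~c)) & ~a))

  ~d = 1010101010101010
  (a | c) = 0011001111111111
  (~d & (a | c)) = 0010001010101010
  ~b = 1111000011110000
  (~b | d) = 1111010111110101
  ((~d & (a | c)) | (~b | d)) = 1111011111111111
  ~c = 1100110011001100
  (b | ~c) = 1100111111001111
  (((~d & (a | c)) | (~b | d)) & (b | ~c)) = 1100011111001111
  ~a = 1111111100000000
  ((((~d & (a | c)) | (~b | d)) & (b | ~c)) & ~a) = 1100011100000000
  (d & ((((~d & (a | c)) | (~b | d)) & (b | ~c)) & ~a)) = 0100010100000000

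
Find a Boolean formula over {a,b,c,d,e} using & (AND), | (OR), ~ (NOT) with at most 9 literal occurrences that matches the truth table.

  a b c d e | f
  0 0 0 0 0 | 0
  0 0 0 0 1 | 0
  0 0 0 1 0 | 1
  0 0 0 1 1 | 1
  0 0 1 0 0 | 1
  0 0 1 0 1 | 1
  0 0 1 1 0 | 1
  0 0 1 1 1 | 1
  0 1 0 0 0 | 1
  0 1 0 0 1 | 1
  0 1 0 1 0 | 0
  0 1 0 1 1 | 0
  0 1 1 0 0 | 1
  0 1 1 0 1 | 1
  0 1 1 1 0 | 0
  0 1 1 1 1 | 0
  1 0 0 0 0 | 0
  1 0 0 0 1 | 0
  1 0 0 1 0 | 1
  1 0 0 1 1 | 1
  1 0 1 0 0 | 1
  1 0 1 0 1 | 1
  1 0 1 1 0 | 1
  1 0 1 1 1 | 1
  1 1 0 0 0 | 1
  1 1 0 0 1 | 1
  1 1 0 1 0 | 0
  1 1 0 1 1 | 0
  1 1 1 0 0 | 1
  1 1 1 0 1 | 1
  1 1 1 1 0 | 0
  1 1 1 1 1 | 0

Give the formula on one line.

  ~d = 11001100110011001100110011001100
  ~b = 11111111000000001111111100000000
  (~b & c) = 00001111000000000000111100000000
  ((~b & c) | b) = 00001111111111110000111111111111
  (~d & ((~b & c) | b)) = 00001100110011000000110011001100
  (d & ~b) = 00110011000000000011001100000000
  ((~d & ((~b & c) | b)) | (d & ~b)) = 00111111110011000011111111001100

((~d & ((~b & c) | b)) | (d & ~b))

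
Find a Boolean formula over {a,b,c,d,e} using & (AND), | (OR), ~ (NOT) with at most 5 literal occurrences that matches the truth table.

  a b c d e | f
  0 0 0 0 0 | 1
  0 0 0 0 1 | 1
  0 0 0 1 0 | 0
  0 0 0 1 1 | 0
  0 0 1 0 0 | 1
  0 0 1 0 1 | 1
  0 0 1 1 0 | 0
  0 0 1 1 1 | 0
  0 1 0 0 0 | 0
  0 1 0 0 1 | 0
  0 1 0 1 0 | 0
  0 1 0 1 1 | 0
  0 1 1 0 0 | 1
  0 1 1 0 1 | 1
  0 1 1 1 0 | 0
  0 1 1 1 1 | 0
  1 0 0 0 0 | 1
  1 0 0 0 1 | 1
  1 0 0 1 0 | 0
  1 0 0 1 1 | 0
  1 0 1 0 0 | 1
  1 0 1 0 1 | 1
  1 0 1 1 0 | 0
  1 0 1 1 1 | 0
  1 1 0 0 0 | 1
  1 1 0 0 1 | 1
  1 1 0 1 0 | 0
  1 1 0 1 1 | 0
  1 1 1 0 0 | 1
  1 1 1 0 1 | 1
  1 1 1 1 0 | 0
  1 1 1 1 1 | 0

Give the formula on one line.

(((a | (~b | d)) | c) & ~d)

  ~b = 11111111000000001111111100000000
  (~b | d) = 11111111001100111111111100110011
  (a | (~b | d)) = 11111111001100111111111111111111
  ((a | (~b | d)) | c) = 11111111001111111111111111111111
  ~d = 11001100110011001100110011001100
  (((a | (~b | d)) | c) & ~d) = 11001100000011001100110011001100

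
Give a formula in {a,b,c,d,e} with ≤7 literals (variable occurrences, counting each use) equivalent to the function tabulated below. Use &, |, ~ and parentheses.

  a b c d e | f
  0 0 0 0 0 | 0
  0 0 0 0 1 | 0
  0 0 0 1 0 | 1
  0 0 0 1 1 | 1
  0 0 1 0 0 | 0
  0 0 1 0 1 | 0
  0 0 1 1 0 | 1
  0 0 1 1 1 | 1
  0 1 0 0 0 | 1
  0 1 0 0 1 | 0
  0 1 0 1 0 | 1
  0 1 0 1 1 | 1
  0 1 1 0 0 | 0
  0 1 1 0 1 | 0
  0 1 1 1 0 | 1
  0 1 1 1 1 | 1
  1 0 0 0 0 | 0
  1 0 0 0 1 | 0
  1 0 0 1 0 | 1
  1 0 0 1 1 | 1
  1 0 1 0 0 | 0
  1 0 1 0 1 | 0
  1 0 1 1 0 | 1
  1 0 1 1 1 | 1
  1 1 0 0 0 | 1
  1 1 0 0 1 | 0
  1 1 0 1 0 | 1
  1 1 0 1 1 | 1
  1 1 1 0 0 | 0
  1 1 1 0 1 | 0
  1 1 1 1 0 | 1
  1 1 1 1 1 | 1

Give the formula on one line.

  ~c = 11110000111100001111000011110000
  ~e = 10101010101010101010101010101010
  (~e & b) = 00000000101010100000000010101010
  (~c & (~e & b)) = 00000000101000000000000010100000
  ((~c & (~e & b)) | d) = 00110011101100110011001110110011

((~c & (~e & b)) | d)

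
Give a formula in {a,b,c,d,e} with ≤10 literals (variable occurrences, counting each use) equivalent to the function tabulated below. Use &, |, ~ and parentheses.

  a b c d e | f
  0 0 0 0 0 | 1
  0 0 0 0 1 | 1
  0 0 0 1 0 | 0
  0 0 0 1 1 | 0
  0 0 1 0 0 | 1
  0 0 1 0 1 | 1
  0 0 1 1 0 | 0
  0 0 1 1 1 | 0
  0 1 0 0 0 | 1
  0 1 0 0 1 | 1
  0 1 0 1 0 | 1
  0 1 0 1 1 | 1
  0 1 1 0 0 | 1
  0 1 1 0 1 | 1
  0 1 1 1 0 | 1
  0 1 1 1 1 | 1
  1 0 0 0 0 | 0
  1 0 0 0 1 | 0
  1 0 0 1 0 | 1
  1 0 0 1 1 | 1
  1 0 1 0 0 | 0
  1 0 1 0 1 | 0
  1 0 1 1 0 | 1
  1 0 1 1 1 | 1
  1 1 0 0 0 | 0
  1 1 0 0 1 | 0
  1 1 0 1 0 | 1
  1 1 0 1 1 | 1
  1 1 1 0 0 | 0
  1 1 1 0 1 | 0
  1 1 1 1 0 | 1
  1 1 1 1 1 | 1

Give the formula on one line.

  (d & b) = 00000000001100110000000000110011
  ~d = 11001100110011001100110011001100
  ((d & b) | ~d) = 11001100111111111100110011111111
  ~a = 11111111111111110000000000000000
  (d | ~a) = 11111111111111110011001100110011
  (((d & b) | ~d) & (d | ~a)) = 11001100111111110000000000110011
  (d & a) = 00000000000000000011001100110011
  ((((d & b) | ~d) & (d | ~a)) | (d & a)) = 11001100111111110011001100110011

((((d & b) | ~d) & (d | ~a)) | (d & a))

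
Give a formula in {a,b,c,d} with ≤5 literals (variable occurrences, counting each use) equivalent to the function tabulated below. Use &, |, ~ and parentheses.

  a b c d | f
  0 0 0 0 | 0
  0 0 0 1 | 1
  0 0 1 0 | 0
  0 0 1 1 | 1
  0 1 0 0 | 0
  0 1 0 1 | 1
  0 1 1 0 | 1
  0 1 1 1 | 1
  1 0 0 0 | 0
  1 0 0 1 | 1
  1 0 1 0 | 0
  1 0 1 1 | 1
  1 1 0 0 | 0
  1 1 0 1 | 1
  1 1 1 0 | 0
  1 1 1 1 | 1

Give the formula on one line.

  ~a = 1111111100000000
  (~a & c) = 0011001100000000
  ((~a & c) & b) = 0000001100000000
  (((~a & c) & b) | d) = 0101011101010101

(((~a & c) & b) | d)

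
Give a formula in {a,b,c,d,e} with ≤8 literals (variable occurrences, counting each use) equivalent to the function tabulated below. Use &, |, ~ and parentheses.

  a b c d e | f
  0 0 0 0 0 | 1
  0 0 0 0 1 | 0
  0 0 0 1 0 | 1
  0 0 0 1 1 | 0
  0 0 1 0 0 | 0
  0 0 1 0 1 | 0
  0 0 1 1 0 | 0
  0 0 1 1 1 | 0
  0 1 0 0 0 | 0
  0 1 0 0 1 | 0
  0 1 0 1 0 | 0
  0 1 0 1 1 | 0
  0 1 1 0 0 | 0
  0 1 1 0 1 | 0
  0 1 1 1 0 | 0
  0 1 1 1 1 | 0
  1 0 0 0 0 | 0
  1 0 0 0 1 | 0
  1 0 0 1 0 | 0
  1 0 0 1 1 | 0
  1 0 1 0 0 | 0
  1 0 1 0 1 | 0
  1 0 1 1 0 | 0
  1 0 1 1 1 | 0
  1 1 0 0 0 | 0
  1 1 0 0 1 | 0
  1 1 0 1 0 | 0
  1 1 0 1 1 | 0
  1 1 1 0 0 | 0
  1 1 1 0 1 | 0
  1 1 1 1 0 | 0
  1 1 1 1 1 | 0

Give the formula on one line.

((~c & (~a & (b | (~b & ~e)))) & ~b)

  ~c = 11110000111100001111000011110000
  ~a = 11111111111111110000000000000000
  ~b = 11111111000000001111111100000000
  ~e = 10101010101010101010101010101010
  (~b & ~e) = 10101010000000001010101000000000
  (b | (~b & ~e)) = 10101010111111111010101011111111
  (~a & (b | (~b & ~e))) = 10101010111111110000000000000000
  (~c & (~a & (b | (~b & ~e)))) = 10100000111100000000000000000000
  ((~c & (~a & (b | (~b & ~e)))) & ~b) = 10100000000000000000000000000000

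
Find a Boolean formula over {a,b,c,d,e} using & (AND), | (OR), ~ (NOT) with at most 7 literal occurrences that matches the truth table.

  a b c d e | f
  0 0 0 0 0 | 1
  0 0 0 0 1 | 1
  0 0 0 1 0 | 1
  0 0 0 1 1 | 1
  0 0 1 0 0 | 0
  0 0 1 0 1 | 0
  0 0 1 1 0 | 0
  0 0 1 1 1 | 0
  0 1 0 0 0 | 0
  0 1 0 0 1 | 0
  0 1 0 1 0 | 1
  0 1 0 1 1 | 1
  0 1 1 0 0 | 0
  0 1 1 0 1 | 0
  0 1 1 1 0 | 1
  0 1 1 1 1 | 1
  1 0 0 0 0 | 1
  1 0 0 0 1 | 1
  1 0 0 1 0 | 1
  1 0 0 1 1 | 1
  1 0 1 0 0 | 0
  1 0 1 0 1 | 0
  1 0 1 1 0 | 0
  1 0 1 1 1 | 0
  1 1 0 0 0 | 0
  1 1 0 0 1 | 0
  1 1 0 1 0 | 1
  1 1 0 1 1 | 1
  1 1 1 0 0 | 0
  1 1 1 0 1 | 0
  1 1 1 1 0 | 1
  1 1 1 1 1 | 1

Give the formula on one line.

((d & b) | (~c & ~b))

  (d & b) = 00000000001100110000000000110011
  ~c = 11110000111100001111000011110000
  ~b = 11111111000000001111111100000000
  (~c & ~b) = 11110000000000001111000000000000
  ((d & b) | (~c & ~b)) = 11110000001100111111000000110011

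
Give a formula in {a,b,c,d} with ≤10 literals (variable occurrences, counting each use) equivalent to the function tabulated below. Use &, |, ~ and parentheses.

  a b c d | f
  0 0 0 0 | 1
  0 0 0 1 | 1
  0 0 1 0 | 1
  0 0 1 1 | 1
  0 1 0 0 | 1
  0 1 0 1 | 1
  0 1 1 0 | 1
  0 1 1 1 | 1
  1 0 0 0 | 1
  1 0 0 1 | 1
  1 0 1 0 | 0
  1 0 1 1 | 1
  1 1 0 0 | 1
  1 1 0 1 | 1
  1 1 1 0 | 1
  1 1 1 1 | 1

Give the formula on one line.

(((a | (~c & ~d)) & (b & (d | a))) | ((d | ~c) | ~a))

  ~c = 1100110011001100
  ~d = 1010101010101010
  (~c & ~d) = 1000100010001000
  (a | (~c & ~d)) = 1000100011111111
  (d | a) = 0101010111111111
  (b & (d | a)) = 0000010100001111
  ((a | (~c & ~d)) & (b & (d | a))) = 0000000000001111
  (d | ~c) = 1101110111011101
  ~a = 1111111100000000
  ((d | ~c) | ~a) = 1111111111011101
  (((a | (~c & ~d)) & (b & (d | a))) | ((d | ~c) | ~a)) = 1111111111011111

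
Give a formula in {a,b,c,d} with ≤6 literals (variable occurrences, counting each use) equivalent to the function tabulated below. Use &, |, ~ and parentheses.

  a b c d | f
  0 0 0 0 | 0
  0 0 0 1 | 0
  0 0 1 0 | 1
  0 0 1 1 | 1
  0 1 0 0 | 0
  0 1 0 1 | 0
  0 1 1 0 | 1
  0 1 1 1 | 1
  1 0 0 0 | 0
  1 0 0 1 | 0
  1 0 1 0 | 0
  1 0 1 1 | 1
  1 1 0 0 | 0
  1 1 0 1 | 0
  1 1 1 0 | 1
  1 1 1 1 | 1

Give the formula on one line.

((~a | (b | d)) & c)

  ~a = 1111111100000000
  (b | d) = 0101111101011111
  (~a | (b | d)) = 1111111101011111
  ((~a | (b | d)) & c) = 0011001100010011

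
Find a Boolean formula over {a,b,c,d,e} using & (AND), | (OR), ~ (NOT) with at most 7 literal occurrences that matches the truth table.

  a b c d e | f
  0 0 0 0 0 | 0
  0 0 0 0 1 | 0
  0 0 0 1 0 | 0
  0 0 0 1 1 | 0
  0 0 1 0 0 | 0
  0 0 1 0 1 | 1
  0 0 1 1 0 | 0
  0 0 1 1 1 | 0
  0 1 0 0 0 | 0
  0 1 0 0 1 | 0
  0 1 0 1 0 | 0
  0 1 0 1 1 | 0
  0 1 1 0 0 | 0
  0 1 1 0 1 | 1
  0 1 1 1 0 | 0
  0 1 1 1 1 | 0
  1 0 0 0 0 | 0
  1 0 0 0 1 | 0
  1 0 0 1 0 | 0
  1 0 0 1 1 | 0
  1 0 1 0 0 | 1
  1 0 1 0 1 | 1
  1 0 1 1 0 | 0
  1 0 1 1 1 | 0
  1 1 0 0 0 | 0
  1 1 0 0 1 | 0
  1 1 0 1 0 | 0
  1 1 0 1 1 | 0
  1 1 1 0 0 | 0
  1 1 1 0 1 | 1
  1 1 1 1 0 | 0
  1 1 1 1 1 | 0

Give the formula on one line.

(((~d & e) | (~b & a)) & (c & ~d))

  ~d = 11001100110011001100110011001100
  (~d & e) = 01000100010001000100010001000100
  ~b = 11111111000000001111111100000000
  (~b & a) = 00000000000000001111111100000000
  ((~d & e) | (~b & a)) = 01000100010001001111111101000100
  (c & ~d) = 00001100000011000000110000001100
  (((~d & e) | (~b & a)) & (c & ~d)) = 00000100000001000000110000000100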